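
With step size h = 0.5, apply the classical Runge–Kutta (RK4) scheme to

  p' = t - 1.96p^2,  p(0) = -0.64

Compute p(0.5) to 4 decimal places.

RK4: k1 = f(t_n, p_n); k2 = f(t_n + h/2, p_n + (h/2)·k1); k3 = f(t_n + h/2, p_n + (h/2)·k2); k4 = f(t_n + h, p_n + h·k3); p_{n+1} = p_n + (h/6)·(k1 + 2k2 + 2k3 + k4).
t=0.000000, p=-0.640000:
  k1 = f(0.000000, -0.640000) = -0.802816
  k2 = f(0.250000, -0.840704) = -1.135295
  k3 = f(0.250000, -0.923824) = -1.422763
  k4 = f(0.500000, -1.351381) = -3.079414
  p ← -0.640000 + (0.5/6)·(k1 + 2k2 + 2k3 + k4) = -1.389862
p(0.5) ≈ -1.3899

-1.3899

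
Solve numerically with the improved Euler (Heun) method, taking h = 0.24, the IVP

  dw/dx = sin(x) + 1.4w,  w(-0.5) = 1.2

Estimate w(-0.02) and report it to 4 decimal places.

Heun: k1 = f(x_n, w_n); k2 = f(x_n + h, w_n + h·k1); w_{n+1} = w_n + (h/2)·(k1 + k2).
x=-0.500000, w=1.200000:
  k1 = f(-0.500000, 1.200000) = 1.200574
  k2 = f(-0.260000, 1.488138) = 1.826312
  w ← 1.200000 + (0.24/2)·(1.200574 + 1.826312) = 1.563226
x=-0.260000, w=1.563226:
  k1 = f(-0.260000, 1.563226) = 1.931436
  k2 = f(-0.020000, 2.026771) = 2.817481
  w ← 1.563226 + (0.24/2)·(1.931436 + 2.817481) = 2.133097
w(-0.02) ≈ 2.1331

2.1331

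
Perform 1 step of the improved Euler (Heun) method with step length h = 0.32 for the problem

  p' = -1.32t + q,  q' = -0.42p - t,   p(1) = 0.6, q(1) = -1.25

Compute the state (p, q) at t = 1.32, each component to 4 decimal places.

Heun on (p,q): k1 = f(t_n, state_n); k2 = f(t_n + h, state_n + h·k1); state_{n+1} = state_n + (h/2)·(k1 + k2).
1.000000: (0.600000, -1.250000)
  k1 = (-2.570000, -1.252000)
  predictor → (-0.222400, -1.650640)
  k2 = (-3.393040, -1.226592)
  → (-0.354086, -1.646575)
(p(1.32), q(1.32)) ≈ (-0.3541, -1.6466)

-0.3541, -1.6466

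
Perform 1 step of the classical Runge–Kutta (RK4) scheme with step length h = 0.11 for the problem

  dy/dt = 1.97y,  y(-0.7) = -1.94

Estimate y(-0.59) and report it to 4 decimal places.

-2.4094

RK4: k1 = f(t_n, y_n); k2 = f(t_n + h/2, y_n + (h/2)·k1); k3 = f(t_n + h/2, y_n + (h/2)·k2); k4 = f(t_n + h, y_n + h·k3); y_{n+1} = y_n + (h/6)·(k1 + 2k2 + 2k3 + k4).
t=-0.700000, y=-1.940000:
  k1 = f(-0.700000, -1.940000) = -3.821800
  k2 = f(-0.645000, -2.150199) = -4.235892
  k3 = f(-0.645000, -2.172974) = -4.280759
  k4 = f(-0.590000, -2.410883) = -4.749440
  y ← -1.940000 + (0.11/6)·(k1 + 2k2 + 2k3 + k4) = -2.409417
y(-0.59) ≈ -2.4094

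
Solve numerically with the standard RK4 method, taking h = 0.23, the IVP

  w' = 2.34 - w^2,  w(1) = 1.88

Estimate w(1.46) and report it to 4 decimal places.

1.6092

RK4: k1 = f(x_n, w_n); k2 = f(x_n + h/2, w_n + (h/2)·k1); k3 = f(x_n + h/2, w_n + (h/2)·k2); k4 = f(x_n + h, w_n + h·k3); w_{n+1} = w_n + (h/6)·(k1 + 2k2 + 2k3 + k4).
x=1.000000, w=1.880000:
  k1 = f(1.000000, 1.880000) = -1.194400
  k2 = f(1.115000, 1.742644) = -0.696808
  k3 = f(1.115000, 1.799867) = -0.899521
  k4 = f(1.230000, 1.673110) = -0.459297
  w ← 1.880000 + (0.23/6)·(k1 + 2k2 + 2k3 + k4) = 1.694223
x=1.230000, w=1.694223:
  k1 = f(1.230000, 1.694223) = -0.530392
  k2 = f(1.345000, 1.633228) = -0.327434
  k3 = f(1.345000, 1.656568) = -0.404218
  k4 = f(1.460000, 1.601253) = -0.224011
  w ← 1.694223 + (0.23/6)·(k1 + 2k2 + 2k3 + k4) = 1.609211
w(1.46) ≈ 1.6092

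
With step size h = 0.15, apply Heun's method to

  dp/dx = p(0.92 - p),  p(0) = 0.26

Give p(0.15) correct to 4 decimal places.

0.2865

Heun: k1 = f(x_n, p_n); k2 = f(x_n + h, p_n + h·k1); p_{n+1} = p_n + (h/2)·(k1 + k2).
x=0.000000, p=0.260000:
  k1 = f(0.000000, 0.260000) = 0.171600
  k2 = f(0.150000, 0.285740) = 0.181233
  p ← 0.260000 + (0.15/2)·(0.171600 + 0.181233) = 0.286463
p(0.15) ≈ 0.2865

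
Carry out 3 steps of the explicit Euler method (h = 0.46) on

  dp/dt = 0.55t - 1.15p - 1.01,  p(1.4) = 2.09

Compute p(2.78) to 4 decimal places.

0.3191

Euler: p_{n+1} = p_n + h·f(t_n, p_n).
t=1.400000, p=2.090000: f=-2.643500 → p ← 2.090000 + 0.46·(-2.643500) = 0.873990
t=1.860000, p=0.873990: f=-0.992088 → p ← 0.873990 + 0.46·(-0.992088) = 0.417629
t=2.320000, p=0.417629: f=-0.214274 → p ← 0.417629 + 0.46·(-0.214274) = 0.319063
p(2.78) ≈ 0.3191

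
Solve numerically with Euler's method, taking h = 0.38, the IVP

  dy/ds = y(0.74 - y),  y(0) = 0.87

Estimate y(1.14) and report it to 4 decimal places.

0.7815

Euler: y_{n+1} = y_n + h·f(s_n, y_n).
s=0.000000, y=0.870000: f=-0.113100 → y ← 0.870000 + 0.38·(-0.113100) = 0.827022
s=0.380000, y=0.827022: f=-0.071969 → y ← 0.827022 + 0.38·(-0.071969) = 0.799674
s=0.760000, y=0.799674: f=-0.047720 → y ← 0.799674 + 0.38·(-0.047720) = 0.781540
y(1.14) ≈ 0.7815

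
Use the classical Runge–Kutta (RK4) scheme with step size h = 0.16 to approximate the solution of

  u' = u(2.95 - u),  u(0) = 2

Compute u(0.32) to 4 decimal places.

2.4898

RK4: k1 = f(t_n, u_n); k2 = f(t_n + h/2, u_n + (h/2)·k1); k3 = f(t_n + h/2, u_n + (h/2)·k2); k4 = f(t_n + h, u_n + h·k3); u_{n+1} = u_n + (h/6)·(k1 + 2k2 + 2k3 + k4).
t=0.000000, u=2.000000:
  k1 = f(0.000000, 2.000000) = 1.900000
  k2 = f(0.080000, 2.152000) = 1.717296
  k3 = f(0.080000, 2.137384) = 1.736873
  k4 = f(0.160000, 2.277900) = 1.530977
  u ← 2.000000 + (0.16/6)·(k1 + 2k2 + 2k3 + k4) = 2.275715
t=0.160000, u=2.275715:
  k1 = f(0.160000, 2.275715) = 1.534480
  k2 = f(0.240000, 2.398473) = 1.322822
  k3 = f(0.240000, 2.381541) = 1.353809
  k4 = f(0.320000, 2.492324) = 1.140676
  u ← 2.275715 + (0.16/6)·(k1 + 2k2 + 2k3 + k4) = 2.489806
u(0.32) ≈ 2.4898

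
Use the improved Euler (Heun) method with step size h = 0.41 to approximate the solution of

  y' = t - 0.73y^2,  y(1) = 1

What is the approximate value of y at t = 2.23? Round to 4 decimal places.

1.5496

Heun: k1 = f(t_n, y_n); k2 = f(t_n + h, y_n + h·k1); y_{n+1} = y_n + (h/2)·(k1 + k2).
t=1.000000, y=1.000000:
  k1 = f(1.000000, 1.000000) = 0.270000
  k2 = f(1.410000, 1.110700) = 0.509432
  y ← 1.000000 + (0.41/2)·(0.270000 + 0.509432) = 1.159784
t=1.410000, y=1.159784:
  k1 = f(1.410000, 1.159784) = 0.428078
  k2 = f(1.820000, 1.335296) = 0.518399
  y ← 1.159784 + (0.41/2)·(0.428078 + 0.518399) = 1.353812
t=1.820000, y=1.353812:
  k1 = f(1.820000, 1.353812) = 0.482052
  k2 = f(2.230000, 1.551453) = 0.472886
  y ← 1.353812 + (0.41/2)·(0.482052 + 0.472886) = 1.549574
y(2.23) ≈ 1.5496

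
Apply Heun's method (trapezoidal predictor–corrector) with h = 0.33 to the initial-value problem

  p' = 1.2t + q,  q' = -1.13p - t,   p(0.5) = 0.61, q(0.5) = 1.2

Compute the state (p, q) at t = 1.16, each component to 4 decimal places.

1.6913, -0.2360

Heun on (p,q): k1 = f(t_n, state_n); k2 = f(t_n + h, state_n + h·k1); state_{n+1} = state_n + (h/2)·(k1 + k2).
0.500000: (0.610000, 1.200000)
  k1 = (1.800000, -1.189300)
  predictor → (1.204000, 0.807531)
  k2 = (1.803531, -2.190520)
  → (1.204583, 0.642330)
0.830000: (1.204583, 0.642330)
  k1 = (1.638330, -2.191178)
  predictor → (1.745231, -0.080759)
  k2 = (1.311241, -3.132112)
  → (1.691262, -0.236013)
(p(1.16), q(1.16)) ≈ (1.6913, -0.2360)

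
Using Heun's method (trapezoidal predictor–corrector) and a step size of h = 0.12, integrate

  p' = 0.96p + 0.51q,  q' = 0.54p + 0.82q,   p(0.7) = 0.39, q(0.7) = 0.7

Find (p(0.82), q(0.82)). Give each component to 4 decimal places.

Heun on (p,q): k1 = f(x_n, state_n); k2 = f(x_n + h, state_n + h·k1); state_{n+1} = state_n + (h/2)·(k1 + k2).
0.700000: (0.390000, 0.700000)
  k1 = (0.731400, 0.784600)
  predictor → (0.477768, 0.794152)
  k2 = (0.863675, 0.909199)
  → (0.485704, 0.801628)
(p(0.82), q(0.82)) ≈ (0.4857, 0.8016)

0.4857, 0.8016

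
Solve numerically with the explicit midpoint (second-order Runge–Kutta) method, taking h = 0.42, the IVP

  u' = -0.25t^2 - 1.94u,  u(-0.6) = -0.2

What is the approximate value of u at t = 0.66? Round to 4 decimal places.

-0.0459

Midpoint: k1 = f(t_n, u_n); k2 = f(t_n + h/2, u_n + (h/2)·k1); u_{n+1} = u_n + h·k2.
t=-0.600000, u=-0.200000:
  k1 = f(-0.600000, -0.200000) = 0.298000
  k2 = f(-0.390000, -0.137420) = 0.228570
  u ← -0.200000 + 0.42·0.228570 = -0.104001
t=-0.180000, u=-0.104001:
  k1 = f(-0.180000, -0.104001) = 0.193661
  k2 = f(0.030000, -0.063332) = 0.122639
  u ← -0.104001 + 0.42·0.122639 = -0.052492
t=0.240000, u=-0.052492:
  k1 = f(0.240000, -0.052492) = 0.087435
  k2 = f(0.450000, -0.034131) = 0.015589
  u ← -0.052492 + 0.42·0.015589 = -0.045945
u(0.66) ≈ -0.0459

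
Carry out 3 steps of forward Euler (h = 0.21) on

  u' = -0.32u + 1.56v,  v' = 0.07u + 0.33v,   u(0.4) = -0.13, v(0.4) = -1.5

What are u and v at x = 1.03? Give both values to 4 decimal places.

-1.5893, -1.8619

Euler on (u,v): u_{n+1} = u_n + h·u', v_{n+1} = v_n + h·v'.
0.400000: (-0.130000, -1.500000); f=(-2.298400, -0.504100) → (-0.612664, -1.605861)
0.610000: (-0.612664, -1.605861); f=(-2.309091, -0.572821) → (-1.097573, -1.726153)
0.820000: (-1.097573, -1.726153); f=(-2.341576, -0.646461) → (-1.589304, -1.861910)
(u(1.03), v(1.03)) ≈ (-1.5893, -1.8619)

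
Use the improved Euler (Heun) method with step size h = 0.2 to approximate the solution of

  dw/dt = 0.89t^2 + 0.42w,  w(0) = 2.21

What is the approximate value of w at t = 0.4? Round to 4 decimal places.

2.6358

Heun: k1 = f(t_n, w_n); k2 = f(t_n + h, w_n + h·k1); w_{n+1} = w_n + (h/2)·(k1 + k2).
t=0.000000, w=2.210000:
  k1 = f(0.000000, 2.210000) = 0.928200
  k2 = f(0.200000, 2.395640) = 1.041769
  w ← 2.210000 + (0.2/2)·(0.928200 + 1.041769) = 2.406997
t=0.200000, w=2.406997:
  k1 = f(0.200000, 2.406997) = 1.046539
  k2 = f(0.400000, 2.616305) = 1.241248
  w ← 2.406997 + (0.2/2)·(1.046539 + 1.241248) = 2.635776
w(0.4) ≈ 2.6358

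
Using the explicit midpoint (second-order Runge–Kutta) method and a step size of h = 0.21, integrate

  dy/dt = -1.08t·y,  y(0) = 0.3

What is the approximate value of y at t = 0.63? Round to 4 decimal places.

0.2415

Midpoint: k1 = f(t_n, y_n); k2 = f(t_n + h/2, y_n + (h/2)·k1); y_{n+1} = y_n + h·k2.
t=0.000000, y=0.300000:
  k1 = f(0.000000, 0.300000) = 0.000000
  k2 = f(0.105000, 0.300000) = -0.034020
  y ← 0.300000 + 0.21·(-0.034020) = 0.292856
t=0.210000, y=0.292856:
  k1 = f(0.210000, 0.292856) = -0.066420
  k2 = f(0.315000, 0.285882) = -0.097257
  y ← 0.292856 + 0.21·(-0.097257) = 0.272432
t=0.420000, y=0.272432:
  k1 = f(0.420000, 0.272432) = -0.123575
  k2 = f(0.525000, 0.259456) = -0.147112
  y ← 0.272432 + 0.21·(-0.147112) = 0.241538
y(0.63) ≈ 0.2415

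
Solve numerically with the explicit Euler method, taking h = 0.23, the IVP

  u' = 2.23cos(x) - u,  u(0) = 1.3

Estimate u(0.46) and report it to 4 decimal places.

Euler: u_{n+1} = u_n + h·f(x_n, u_n).
x=0.000000, u=1.300000: f=0.930000 → u ← 1.300000 + 0.23·0.930000 = 1.513900
x=0.230000, u=1.513900: f=0.657376 → u ← 1.513900 + 0.23·0.657376 = 1.665096
u(0.46) ≈ 1.6651

1.6651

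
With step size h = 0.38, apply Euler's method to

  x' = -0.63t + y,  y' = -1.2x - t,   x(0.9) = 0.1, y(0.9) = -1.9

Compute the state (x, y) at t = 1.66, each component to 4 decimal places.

Euler on (x,y): x_{n+1} = x_n + h·x', y_{n+1} = y_n + h·y'.
0.900000: (0.100000, -1.900000); f=(-2.467000, -1.020000) → (-0.837460, -2.287600)
1.280000: (-0.837460, -2.287600); f=(-3.094000, -0.275048) → (-2.013180, -2.392118)
(x(1.66), y(1.66)) ≈ (-2.0132, -2.3921)

-2.0132, -2.3921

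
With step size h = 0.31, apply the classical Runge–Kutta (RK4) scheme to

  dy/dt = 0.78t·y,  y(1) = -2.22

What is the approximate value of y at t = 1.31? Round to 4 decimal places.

-2.9352

RK4: k1 = f(t_n, y_n); k2 = f(t_n + h/2, y_n + (h/2)·k1); k3 = f(t_n + h/2, y_n + (h/2)·k2); k4 = f(t_n + h, y_n + h·k3); y_{n+1} = y_n + (h/6)·(k1 + 2k2 + 2k3 + k4).
t=1.000000, y=-2.220000:
  k1 = f(1.000000, -2.220000) = -1.731600
  k2 = f(1.155000, -2.488398) = -2.241798
  k3 = f(1.155000, -2.567479) = -2.313042
  k4 = f(1.310000, -2.937043) = -3.001070
  y ← -2.220000 + (0.31/6)·(k1 + 2k2 + 2k3 + k4) = -2.935188
y(1.31) ≈ -2.9352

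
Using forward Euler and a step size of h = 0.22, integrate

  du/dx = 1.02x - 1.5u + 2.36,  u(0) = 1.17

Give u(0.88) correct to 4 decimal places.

1.7285

Euler: u_{n+1} = u_n + h·f(x_n, u_n).
x=0.000000, u=1.170000: f=0.605000 → u ← 1.170000 + 0.22·0.605000 = 1.303100
x=0.220000, u=1.303100: f=0.629750 → u ← 1.303100 + 0.22·0.629750 = 1.441645
x=0.440000, u=1.441645: f=0.646332 → u ← 1.441645 + 0.22·0.646332 = 1.583838
x=0.660000, u=1.583838: f=0.657443 → u ← 1.583838 + 0.22·0.657443 = 1.728476
u(0.88) ≈ 1.7285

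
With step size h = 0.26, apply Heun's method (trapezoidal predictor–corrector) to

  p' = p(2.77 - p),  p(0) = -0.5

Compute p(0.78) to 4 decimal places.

Heun: k1 = f(t_n, p_n); k2 = f(t_n + h, p_n + h·k1); p_{n+1} = p_n + (h/2)·(k1 + k2).
t=0.000000, p=-0.500000:
  k1 = f(0.000000, -0.500000) = -1.635000
  k2 = f(0.260000, -0.925100) = -3.418337
  p ← -0.500000 + (0.26/2)·(-1.635000 + (-3.418337)) = -1.156934
t=0.260000, p=-1.156934:
  k1 = f(0.260000, -1.156934) = -4.543203
  k2 = f(0.520000, -2.338166) = -11.943744
  p ← -1.156934 + (0.26/2)·(-4.543203 + (-11.943744)) = -3.300237
t=0.520000, p=-3.300237:
  k1 = f(0.520000, -3.300237) = -20.033219
  k2 = f(0.780000, -8.508874) = -95.970511
  p ← -3.300237 + (0.26/2)·(-20.033219 + (-95.970511)) = -18.380722
p(0.78) ≈ -18.3807

-18.3807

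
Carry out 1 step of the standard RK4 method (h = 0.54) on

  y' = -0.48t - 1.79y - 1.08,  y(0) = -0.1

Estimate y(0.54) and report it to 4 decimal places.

RK4: k1 = f(t_n, y_n); k2 = f(t_n + h/2, y_n + (h/2)·k1); k3 = f(t_n + h/2, y_n + (h/2)·k2); k4 = f(t_n + h, y_n + h·k3); y_{n+1} = y_n + (h/6)·(k1 + 2k2 + 2k3 + k4).
t=0.000000, y=-0.100000:
  k1 = f(0.000000, -0.100000) = -0.901000
  k2 = f(0.270000, -0.343270) = -0.595147
  k3 = f(0.270000, -0.260690) = -0.742966
  k4 = f(0.540000, -0.501201) = -0.442049
  y ← -0.100000 + (0.54/6)·(k1 + 2k2 + 2k3 + k4) = -0.461735
y(0.54) ≈ -0.4617

-0.4617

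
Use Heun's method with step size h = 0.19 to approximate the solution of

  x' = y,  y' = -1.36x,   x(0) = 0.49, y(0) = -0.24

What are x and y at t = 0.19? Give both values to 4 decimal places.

0.4324, -0.3607

Heun on (x,y): k1 = f(t_n, state_n); k2 = f(t_n + h, state_n + h·k1); state_{n+1} = state_n + (h/2)·(k1 + k2).
0.000000: (0.490000, -0.240000)
  k1 = (-0.240000, -0.666400)
  predictor → (0.444400, -0.366616)
  k2 = (-0.366616, -0.604384)
  → (0.432371, -0.360724)
(x(0.19), y(0.19)) ≈ (0.4324, -0.3607)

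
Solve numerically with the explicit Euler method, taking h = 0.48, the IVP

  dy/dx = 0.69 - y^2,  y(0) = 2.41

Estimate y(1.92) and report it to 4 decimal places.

Euler: y_{n+1} = y_n + h·f(x_n, y_n).
x=0.000000, y=2.410000: f=-5.118100 → y ← 2.410000 + 0.48·(-5.118100) = -0.046688
x=0.480000, y=-0.046688: f=0.687820 → y ← -0.046688 + 0.48·0.687820 = 0.283466
x=0.960000, y=0.283466: f=0.609647 → y ← 0.283466 + 0.48·0.609647 = 0.576096
x=1.440000, y=0.576096: f=0.358113 → y ← 0.576096 + 0.48·0.358113 = 0.747991
y(1.92) ≈ 0.7480

0.7480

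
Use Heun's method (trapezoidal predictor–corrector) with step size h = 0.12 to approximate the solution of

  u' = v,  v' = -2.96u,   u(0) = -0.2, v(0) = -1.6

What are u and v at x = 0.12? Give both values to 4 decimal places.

-0.3877, -1.4949

Heun on (u,v): k1 = f(x_n, state_n); k2 = f(x_n + h, state_n + h·k1); state_{n+1} = state_n + (h/2)·(k1 + k2).
0.000000: (-0.200000, -1.600000)
  k1 = (-1.600000, 0.592000)
  predictor → (-0.392000, -1.528960)
  k2 = (-1.528960, 1.160320)
  → (-0.387738, -1.494861)
(u(0.12), v(0.12)) ≈ (-0.3877, -1.4949)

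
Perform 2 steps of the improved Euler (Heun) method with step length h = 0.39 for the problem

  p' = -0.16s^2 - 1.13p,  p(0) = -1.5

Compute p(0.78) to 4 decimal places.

Heun: k1 = f(s_n, p_n); k2 = f(s_n + h, p_n + h·k1); p_{n+1} = p_n + (h/2)·(k1 + k2).
s=0.000000, p=-1.500000:
  k1 = f(0.000000, -1.500000) = 1.695000
  k2 = f(0.390000, -0.838950) = 0.923677
  p ← -1.500000 + (0.39/2)·(1.695000 + 0.923677) = -0.989358
s=0.390000, p=-0.989358:
  k1 = f(0.390000, -0.989358) = 1.093638
  k2 = f(0.780000, -0.562839) = 0.538664
  p ← -0.989358 + (0.39/2)·(1.093638 + 0.538664) = -0.671059
p(0.78) ≈ -0.6711

-0.6711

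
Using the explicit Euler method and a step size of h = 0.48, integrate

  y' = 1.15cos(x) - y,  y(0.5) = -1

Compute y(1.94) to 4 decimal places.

Euler: y_{n+1} = y_n + h·f(x_n, y_n).
x=0.500000, y=-1.000000: f=2.009220 → y ← -1.000000 + 0.48·2.009220 = -0.035574
x=0.980000, y=-0.035574: f=0.676150 → y ← -0.035574 + 0.48·0.676150 = 0.288978
x=1.460000, y=0.288978: f=-0.161822 → y ← 0.288978 + 0.48·(-0.161822) = 0.211303
y(1.94) ≈ 0.2113

0.2113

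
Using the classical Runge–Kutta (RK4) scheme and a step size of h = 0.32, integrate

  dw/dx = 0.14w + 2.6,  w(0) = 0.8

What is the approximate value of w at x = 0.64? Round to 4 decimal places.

2.6158

RK4: k1 = f(x_n, w_n); k2 = f(x_n + h/2, w_n + (h/2)·k1); k3 = f(x_n + h/2, w_n + (h/2)·k2); k4 = f(x_n + h, w_n + h·k3); w_{n+1} = w_n + (h/6)·(k1 + 2k2 + 2k3 + k4).
x=0.000000, w=0.800000:
  k1 = f(0.000000, 0.800000) = 2.712000
  k2 = f(0.160000, 1.233920) = 2.772749
  k3 = f(0.160000, 1.243640) = 2.774110
  k4 = f(0.320000, 1.687715) = 2.836280
  w ← 0.800000 + (0.32/6)·(k1 + 2k2 + 2k3 + k4) = 1.687573
x=0.320000, w=1.687573:
  k1 = f(0.320000, 1.687573) = 2.836260
  k2 = f(0.480000, 2.141375) = 2.899792
  k3 = f(0.480000, 2.151540) = 2.901216
  k4 = f(0.640000, 2.615962) = 2.966235
  w ← 1.687573 + (0.32/6)·(k1 + 2k2 + 2k3 + k4) = 2.615814
w(0.64) ≈ 2.6158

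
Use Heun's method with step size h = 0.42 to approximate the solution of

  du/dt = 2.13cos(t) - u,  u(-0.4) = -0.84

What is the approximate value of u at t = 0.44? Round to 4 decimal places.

Heun: k1 = f(t_n, u_n); k2 = f(t_n + h, u_n + h·k1); u_{n+1} = u_n + (h/2)·(k1 + k2).
t=-0.400000, u=-0.840000:
  k1 = f(-0.400000, -0.840000) = 2.801860
  k2 = f(0.020000, 0.336781) = 1.792793
  u ← -0.840000 + (0.42/2)·(2.801860 + 1.792793) = 0.124877
t=0.020000, u=0.124877:
  k1 = f(0.020000, 0.124877) = 2.004697
  k2 = f(0.440000, 0.966850) = 0.960271
  u ← 0.124877 + (0.42/2)·(2.004697 + 0.960271) = 0.747520
u(0.44) ≈ 0.7475

0.7475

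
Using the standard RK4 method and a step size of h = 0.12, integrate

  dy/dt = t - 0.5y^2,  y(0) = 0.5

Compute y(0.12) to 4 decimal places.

RK4: k1 = f(t_n, y_n); k2 = f(t_n + h/2, y_n + (h/2)·k1); k3 = f(t_n + h/2, y_n + (h/2)·k2); k4 = f(t_n + h, y_n + h·k3); y_{n+1} = y_n + (h/6)·(k1 + 2k2 + 2k3 + k4).
t=0.000000, y=0.500000:
  k1 = f(0.000000, 0.500000) = -0.125000
  k2 = f(0.060000, 0.492500) = -0.061278
  k3 = f(0.060000, 0.496323) = -0.063168
  k4 = f(0.120000, 0.492420) = -0.001239
  y ← 0.500000 + (0.12/6)·(k1 + 2k2 + 2k3 + k4) = 0.492497
y(0.12) ≈ 0.4925

0.4925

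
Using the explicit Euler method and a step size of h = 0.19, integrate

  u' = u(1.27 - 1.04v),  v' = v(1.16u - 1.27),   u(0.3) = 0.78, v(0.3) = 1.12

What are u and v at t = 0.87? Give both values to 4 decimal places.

Euler on (u,v): u_{n+1} = u_n + h·u', v_{n+1} = v_n + h·v'.
0.300000: (0.780000, 1.120000); f=(0.082056, -0.409024) → (0.795591, 1.042285)
0.490000: (0.795591, 1.042285); f=(0.147998, -0.361793) → (0.823710, 0.973545)
0.680000: (0.823710, 0.973545); f=(0.212116, -0.306176) → (0.864012, 0.915371)
(u(0.87), v(0.87)) ≈ (0.8640, 0.9154)

0.8640, 0.9154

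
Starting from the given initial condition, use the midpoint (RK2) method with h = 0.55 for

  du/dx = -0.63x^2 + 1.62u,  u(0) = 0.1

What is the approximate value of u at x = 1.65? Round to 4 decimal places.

Midpoint: k1 = f(x_n, u_n); k2 = f(x_n + h/2, u_n + (h/2)·k1); u_{n+1} = u_n + h·k2.
x=0.000000, u=0.100000:
  k1 = f(0.000000, 0.100000) = 0.162000
  k2 = f(0.275000, 0.144550) = 0.186527
  u ← 0.100000 + 0.55·0.186527 = 0.202590
x=0.550000, u=0.202590:
  k1 = f(0.550000, 0.202590) = 0.137621
  k2 = f(0.825000, 0.240436) = -0.039288
  u ← 0.202590 + 0.55·(-0.039288) = 0.180982
x=1.100000, u=0.180982:
  k1 = f(1.100000, 0.180982) = -0.469110
  k2 = f(1.375000, 0.051976) = -1.106892
  u ← 0.180982 + 0.55·(-1.106892) = -0.427809
u(1.65) ≈ -0.4278

-0.4278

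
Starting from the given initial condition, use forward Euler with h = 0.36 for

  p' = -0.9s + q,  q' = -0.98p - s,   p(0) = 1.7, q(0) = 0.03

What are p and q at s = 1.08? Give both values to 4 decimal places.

Euler on (p,q): p_{n+1} = p_n + h·p', q_{n+1} = q_n + h·q'.
0.000000: (1.700000, 0.030000); f=(0.030000, -1.666000) → (1.710800, -0.569760)
0.360000: (1.710800, -0.569760); f=(-0.893760, -2.036584) → (1.389046, -1.302930)
0.720000: (1.389046, -1.302930); f=(-1.950930, -2.081265) → (0.686712, -2.052186)
(p(1.08), q(1.08)) ≈ (0.6867, -2.0522)

0.6867, -2.0522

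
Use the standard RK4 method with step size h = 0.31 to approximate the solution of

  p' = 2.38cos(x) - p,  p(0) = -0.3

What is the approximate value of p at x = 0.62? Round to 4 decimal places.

0.8583

RK4: k1 = f(x_n, p_n); k2 = f(x_n + h/2, p_n + (h/2)·k1); k3 = f(x_n + h/2, p_n + (h/2)·k2); k4 = f(x_n + h, p_n + h·k3); p_{n+1} = p_n + (h/6)·(k1 + 2k2 + 2k3 + k4).
x=0.000000, p=-0.300000:
  k1 = f(0.000000, -0.300000) = 2.680000
  k2 = f(0.155000, 0.115400) = 2.236067
  k3 = f(0.155000, 0.046590) = 2.304877
  k4 = f(0.310000, 0.414512) = 1.852042
  p ← -0.300000 + (0.31/6)·(k1 + 2k2 + 2k3 + k4) = 0.403386
x=0.310000, p=0.403386:
  k1 = f(0.310000, 0.403386) = 1.863167
  k2 = f(0.465000, 0.692177) = 1.435118
  k3 = f(0.465000, 0.625830) = 1.501466
  k4 = f(0.620000, 0.868841) = 1.068190
  p ← 0.403386 + (0.31/6)·(k1 + 2k2 + 2k3 + k4) = 0.858287
p(0.62) ≈ 0.8583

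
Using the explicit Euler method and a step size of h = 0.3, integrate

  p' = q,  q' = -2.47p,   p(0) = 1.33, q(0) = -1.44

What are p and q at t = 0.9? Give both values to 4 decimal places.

Euler on (p,q): p_{n+1} = p_n + h·p', q_{n+1} = q_n + h·q'.
0.000000: (1.330000, -1.440000); f=(-1.440000, -3.285100) → (0.898000, -2.425530)
0.300000: (0.898000, -2.425530); f=(-2.425530, -2.218060) → (0.170341, -3.090948)
0.600000: (0.170341, -3.090948); f=(-3.090948, -0.420742) → (-0.756943, -3.217171)
(p(0.9), q(0.9)) ≈ (-0.7569, -3.2172)

-0.7569, -3.2172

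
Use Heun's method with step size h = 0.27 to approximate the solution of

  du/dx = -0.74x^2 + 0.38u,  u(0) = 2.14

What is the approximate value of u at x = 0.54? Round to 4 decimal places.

2.5813

Heun: k1 = f(x_n, u_n); k2 = f(x_n + h, u_n + h·k1); u_{n+1} = u_n + (h/2)·(k1 + k2).
x=0.000000, u=2.140000:
  k1 = f(0.000000, 2.140000) = 0.813200
  k2 = f(0.270000, 2.359564) = 0.842688
  u ← 2.140000 + (0.27/2)·(0.813200 + 0.842688) = 2.363545
x=0.270000, u=2.363545:
  k1 = f(0.270000, 2.363545) = 0.844201
  k2 = f(0.540000, 2.591479) = 0.768978
  u ← 2.363545 + (0.27/2)·(0.844201 + 0.768978) = 2.581324
u(0.54) ≈ 2.5813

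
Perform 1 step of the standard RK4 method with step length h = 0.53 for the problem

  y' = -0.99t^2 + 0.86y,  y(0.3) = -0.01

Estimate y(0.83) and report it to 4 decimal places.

-0.2285

RK4: k1 = f(t_n, y_n); k2 = f(t_n + h/2, y_n + (h/2)·k1); k3 = f(t_n + h/2, y_n + (h/2)·k2); k4 = f(t_n + h, y_n + h·k3); y_{n+1} = y_n + (h/6)·(k1 + 2k2 + 2k3 + k4).
t=0.300000, y=-0.010000:
  k1 = f(0.300000, -0.010000) = -0.097700
  k2 = f(0.565000, -0.035890) = -0.346899
  k3 = f(0.565000, -0.101928) = -0.403691
  k4 = f(0.830000, -0.223956) = -0.874613
  y ← -0.010000 + (0.53/6)·(k1 + 2k2 + 2k3 + k4) = -0.228492
y(0.83) ≈ -0.2285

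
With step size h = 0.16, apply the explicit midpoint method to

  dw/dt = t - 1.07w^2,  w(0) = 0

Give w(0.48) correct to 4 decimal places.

Midpoint: k1 = f(t_n, w_n); k2 = f(t_n + h/2, w_n + (h/2)·k1); w_{n+1} = w_n + h·k2.
t=0.000000, w=0.000000:
  k1 = f(0.000000, 0.000000) = 0.000000
  k2 = f(0.080000, 0.000000) = 0.080000
  w ← 0.000000 + 0.16·0.080000 = 0.012800
t=0.160000, w=0.012800:
  k1 = f(0.160000, 0.012800) = 0.159825
  k2 = f(0.240000, 0.025586) = 0.239300
  w ← 0.012800 + 0.16·0.239300 = 0.051088
t=0.320000, w=0.051088:
  k1 = f(0.320000, 0.051088) = 0.317207
  k2 = f(0.400000, 0.076465) = 0.393744
  w ← 0.051088 + 0.16·0.393744 = 0.114087
w(0.48) ≈ 0.1141

0.1141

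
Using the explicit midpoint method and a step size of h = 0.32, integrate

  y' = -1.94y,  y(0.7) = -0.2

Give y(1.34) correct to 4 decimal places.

-0.0654

Midpoint: k1 = f(t_n, y_n); k2 = f(t_n + h/2, y_n + (h/2)·k1); y_{n+1} = y_n + h·k2.
t=0.700000, y=-0.200000:
  k1 = f(0.700000, -0.200000) = 0.388000
  k2 = f(0.860000, -0.137920) = 0.267565
  y ← -0.200000 + 0.32·0.267565 = -0.114379
t=1.020000, y=-0.114379:
  k1 = f(1.020000, -0.114379) = 0.221896
  k2 = f(1.180000, -0.078876) = 0.153019
  y ← -0.114379 + 0.32·0.153019 = -0.065413
y(1.34) ≈ -0.0654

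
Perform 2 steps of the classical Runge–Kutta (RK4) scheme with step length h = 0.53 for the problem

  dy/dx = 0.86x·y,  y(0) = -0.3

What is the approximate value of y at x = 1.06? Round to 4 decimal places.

RK4: k1 = f(x_n, y_n); k2 = f(x_n + h/2, y_n + (h/2)·k1); k3 = f(x_n + h/2, y_n + (h/2)·k2); k4 = f(x_n + h, y_n + h·k3); y_{n+1} = y_n + (h/6)·(k1 + 2k2 + 2k3 + k4).
x=0.000000, y=-0.300000:
  k1 = f(0.000000, -0.300000) = 0.000000
  k2 = f(0.265000, -0.300000) = -0.068370
  k3 = f(0.265000, -0.318118) = -0.072499
  k4 = f(0.530000, -0.338425) = -0.154254
  y ← -0.300000 + (0.53/6)·(k1 + 2k2 + 2k3 + k4) = -0.338513
x=0.530000, y=-0.338513:
  k1 = f(0.530000, -0.338513) = -0.154294
  k2 = f(0.795000, -0.379401) = -0.259396
  k3 = f(0.795000, -0.407253) = -0.278439
  k4 = f(1.060000, -0.486085) = -0.443115
  y ← -0.338513 + (0.53/6)·(k1 + 2k2 + 2k3 + k4) = -0.486301
y(1.06) ≈ -0.4863

-0.4863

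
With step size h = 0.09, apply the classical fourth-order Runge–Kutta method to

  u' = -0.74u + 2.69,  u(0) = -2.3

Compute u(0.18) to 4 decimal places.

-1.5598

RK4: k1 = f(t_n, u_n); k2 = f(t_n + h/2, u_n + (h/2)·k1); k3 = f(t_n + h/2, u_n + (h/2)·k2); k4 = f(t_n + h, u_n + h·k3); u_{n+1} = u_n + (h/6)·(k1 + 2k2 + 2k3 + k4).
t=0.000000, u=-2.300000:
  k1 = f(0.000000, -2.300000) = 4.392000
  k2 = f(0.045000, -2.102360) = 4.245746
  k3 = f(0.045000, -2.108941) = 4.250617
  k4 = f(0.090000, -1.917445) = 4.108909
  u ← -2.300000 + (0.09/6)·(k1 + 2k2 + 2k3 + k4) = -1.917595
t=0.090000, u=-1.917595:
  k1 = f(0.090000, -1.917595) = 4.109021
  k2 = f(0.135000, -1.732690) = 3.972190
  k3 = f(0.135000, -1.738847) = 3.976747
  k4 = f(0.180000, -1.559688) = 3.844169
  u ← -1.917595 + (0.09/6)·(k1 + 2k2 + 2k3 + k4) = -1.559830
u(0.18) ≈ -1.5598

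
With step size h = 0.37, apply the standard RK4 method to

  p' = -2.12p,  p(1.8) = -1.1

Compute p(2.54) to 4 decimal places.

-0.2313

RK4: k1 = f(x_n, p_n); k2 = f(x_n + h/2, p_n + (h/2)·k1); k3 = f(x_n + h/2, p_n + (h/2)·k2); k4 = f(x_n + h, p_n + h·k3); p_{n+1} = p_n + (h/6)·(k1 + 2k2 + 2k3 + k4).
x=1.800000, p=-1.100000:
  k1 = f(1.800000, -1.100000) = 2.332000
  k2 = f(1.985000, -0.668580) = 1.417390
  k3 = f(1.985000, -0.837783) = 1.776100
  k4 = f(2.170000, -0.442843) = 0.938827
  p ← -1.100000 + (0.37/6)·(k1 + 2k2 + 2k3 + k4) = -0.504435
x=2.170000, p=-0.504435:
  k1 = f(2.170000, -0.504435) = 1.069403
  k2 = f(2.355000, -0.306596) = 0.649983
  k3 = f(2.355000, -0.384188) = 0.814479
  k4 = f(2.540000, -0.203078) = 0.430525
  p ← -0.504435 + (0.37/6)·(k1 + 2k2 + 2k3 + k4) = -0.231323
p(2.54) ≈ -0.2313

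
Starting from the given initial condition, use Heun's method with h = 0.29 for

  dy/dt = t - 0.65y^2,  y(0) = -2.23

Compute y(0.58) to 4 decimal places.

-8.0515

Heun: k1 = f(t_n, y_n); k2 = f(t_n + h, y_n + h·k1); y_{n+1} = y_n + (h/2)·(k1 + k2).
t=0.000000, y=-2.230000:
  k1 = f(0.000000, -2.230000) = -3.232385
  k2 = f(0.290000, -3.167392) = -6.231040
  y ← -2.230000 + (0.29/2)·(-3.232385 + (-6.231040)) = -3.602197
t=0.290000, y=-3.602197:
  k1 = f(0.290000, -3.602197) = -8.144284
  k2 = f(0.580000, -5.964039) = -22.540344
  y ← -3.602197 + (0.29/2)·(-8.144284 + (-22.540344)) = -8.051468
y(0.58) ≈ -8.0515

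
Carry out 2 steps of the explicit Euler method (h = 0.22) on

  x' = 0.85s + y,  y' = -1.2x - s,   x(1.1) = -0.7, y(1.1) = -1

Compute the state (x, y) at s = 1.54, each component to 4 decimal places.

-0.7000, -1.1590

Euler on (x,y): x_{n+1} = x_n + h·x', y_{n+1} = y_n + h·y'.
1.100000: (-0.700000, -1.000000); f=(-0.065000, -0.260000) → (-0.714300, -1.057200)
1.320000: (-0.714300, -1.057200); f=(0.064800, -0.462840) → (-0.700044, -1.159025)
(x(1.54), y(1.54)) ≈ (-0.7000, -1.1590)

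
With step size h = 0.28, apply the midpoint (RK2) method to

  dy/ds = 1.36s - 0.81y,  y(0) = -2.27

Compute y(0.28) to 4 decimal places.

-1.7602

Midpoint: k1 = f(s_n, y_n); k2 = f(s_n + h/2, y_n + (h/2)·k1); y_{n+1} = y_n + h·k2.
s=0.000000, y=-2.270000:
  k1 = f(0.000000, -2.270000) = 1.838700
  k2 = f(0.140000, -2.012582) = 1.820591
  y ← -2.270000 + 0.28·1.820591 = -1.760234
y(0.28) ≈ -1.7602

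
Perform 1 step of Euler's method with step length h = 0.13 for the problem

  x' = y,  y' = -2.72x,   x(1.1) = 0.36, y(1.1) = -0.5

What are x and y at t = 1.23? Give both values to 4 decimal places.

Euler on (x,y): x_{n+1} = x_n + h·x', y_{n+1} = y_n + h·y'.
1.100000: (0.360000, -0.500000); f=(-0.500000, -0.979200) → (0.295000, -0.627296)
(x(1.23), y(1.23)) ≈ (0.2950, -0.6273)

0.2950, -0.6273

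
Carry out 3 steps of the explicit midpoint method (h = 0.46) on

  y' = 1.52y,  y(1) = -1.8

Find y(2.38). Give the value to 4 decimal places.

-13.2166

Midpoint: k1 = f(t_n, y_n); k2 = f(t_n + h/2, y_n + (h/2)·k1); y_{n+1} = y_n + h·k2.
t=1.000000, y=-1.800000:
  k1 = f(1.000000, -1.800000) = -2.736000
  k2 = f(1.230000, -2.429280) = -3.692506
  y ← -1.800000 + 0.46·(-3.692506) = -3.498553
t=1.460000, y=-3.498553:
  k1 = f(1.460000, -3.498553) = -5.317800
  k2 = f(1.690000, -4.721647) = -7.176903
  y ← -3.498553 + 0.46·(-7.176903) = -6.799928
t=1.920000, y=-6.799928:
  k1 = f(1.920000, -6.799928) = -10.335890
  k2 = f(2.150000, -9.177183) = -13.949318
  y ← -6.799928 + 0.46·(-13.949318) = -13.216614
y(2.38) ≈ -13.2166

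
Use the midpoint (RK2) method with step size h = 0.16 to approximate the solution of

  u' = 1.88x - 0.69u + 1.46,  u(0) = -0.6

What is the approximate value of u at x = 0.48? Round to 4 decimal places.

0.3609

Midpoint: k1 = f(x_n, u_n); k2 = f(x_n + h/2, u_n + (h/2)·k1); u_{n+1} = u_n + h·k2.
x=0.000000, u=-0.600000:
  k1 = f(0.000000, -0.600000) = 1.874000
  k2 = f(0.080000, -0.450080) = 1.920955
  u ← -0.600000 + 0.16·1.920955 = -0.292647
x=0.160000, u=-0.292647:
  k1 = f(0.160000, -0.292647) = 1.962727
  k2 = f(0.240000, -0.135629) = 2.004784
  u ← -0.292647 + 0.16·2.004784 = 0.028118
x=0.320000, u=0.028118:
  k1 = f(0.320000, 0.028118) = 2.042198
  k2 = f(0.400000, 0.191494) = 2.079869
  u ← 0.028118 + 0.16·2.079869 = 0.360897
u(0.48) ≈ 0.3609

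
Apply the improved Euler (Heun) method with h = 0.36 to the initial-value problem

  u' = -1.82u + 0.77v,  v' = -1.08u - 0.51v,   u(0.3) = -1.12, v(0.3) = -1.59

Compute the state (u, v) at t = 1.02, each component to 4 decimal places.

Heun on (u,v): k1 = f(t_n, state_n); k2 = f(t_n + h, state_n + h·k1); state_{n+1} = state_n + (h/2)·(k1 + k2).
0.300000: (-1.120000, -1.590000)
  k1 = (0.814100, 2.020500)
  predictor → (-0.826924, -0.862620)
  k2 = (0.840784, 1.333014)
  → (-0.822121, -0.986367)
0.660000: (-0.822121, -0.986367)
  k1 = (0.736757, 1.390938)
  predictor → (-0.556888, -0.485630)
  k2 = (0.639602, 0.849111)
  → (-0.574376, -0.583159)
(u(1.02), v(1.02)) ≈ (-0.5744, -0.5832)

-0.5744, -0.5832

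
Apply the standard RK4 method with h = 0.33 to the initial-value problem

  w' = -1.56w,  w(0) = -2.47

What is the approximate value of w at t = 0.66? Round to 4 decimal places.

-0.8830

RK4: k1 = f(t_n, w_n); k2 = f(t_n + h/2, w_n + (h/2)·k1); k3 = f(t_n + h/2, w_n + (h/2)·k2); k4 = f(t_n + h, w_n + h·k3); w_{n+1} = w_n + (h/6)·(k1 + 2k2 + 2k3 + k4).
t=0.000000, w=-2.470000:
  k1 = f(0.000000, -2.470000) = 3.853200
  k2 = f(0.165000, -1.834222) = 2.861386
  k3 = f(0.165000, -1.997871) = 3.116679
  k4 = f(0.330000, -1.441496) = 2.248734
  w ← -2.470000 + (0.33/6)·(k1 + 2k2 + 2k3 + k4) = -1.476806
t=0.330000, w=-1.476806:
  k1 = f(0.330000, -1.476806) = 2.303818
  k2 = f(0.495000, -1.096676) = 1.710815
  k3 = f(0.495000, -1.194522) = 1.863454
  k4 = f(0.660000, -0.861867) = 1.344512
  w ← -1.476806 + (0.33/6)·(k1 + 2k2 + 2k3 + k4) = -0.882979
w(0.66) ≈ -0.8830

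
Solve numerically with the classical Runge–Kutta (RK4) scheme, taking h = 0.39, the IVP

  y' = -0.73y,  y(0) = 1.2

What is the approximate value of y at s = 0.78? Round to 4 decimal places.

RK4: k1 = f(s_n, y_n); k2 = f(s_n + h/2, y_n + (h/2)·k1); k3 = f(s_n + h/2, y_n + (h/2)·k2); k4 = f(s_n + h, y_n + h·k3); y_{n+1} = y_n + (h/6)·(k1 + 2k2 + 2k3 + k4).
s=0.000000, y=1.200000:
  k1 = f(0.000000, 1.200000) = -0.876000
  k2 = f(0.195000, 1.029180) = -0.751301
  k3 = f(0.195000, 1.053496) = -0.769052
  k4 = f(0.390000, 0.900070) = -0.657051
  y ← 1.200000 + (0.39/6)·(k1 + 2k2 + 2k3 + k4) = 0.902706
s=0.390000, y=0.902706:
  k1 = f(0.390000, 0.902706) = -0.658975
  k2 = f(0.585000, 0.774206) = -0.565170
  k3 = f(0.585000, 0.792498) = -0.578523
  k4 = f(0.780000, 0.677082) = -0.494270
  y ← 0.902706 + (0.39/6)·(k1 + 2k2 + 2k3 + k4) = 0.679065
y(0.78) ≈ 0.6791

0.6791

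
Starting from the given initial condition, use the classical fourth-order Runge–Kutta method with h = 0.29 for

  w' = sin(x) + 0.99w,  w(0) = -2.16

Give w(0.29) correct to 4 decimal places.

-2.8322

RK4: k1 = f(x_n, w_n); k2 = f(x_n + h/2, w_n + (h/2)·k1); k3 = f(x_n + h/2, w_n + (h/2)·k2); k4 = f(x_n + h, w_n + h·k3); w_{n+1} = w_n + (h/6)·(k1 + 2k2 + 2k3 + k4).
x=0.000000, w=-2.160000:
  k1 = f(0.000000, -2.160000) = -2.138400
  k2 = f(0.145000, -2.470068) = -2.300875
  k3 = f(0.145000, -2.493627) = -2.324198
  k4 = f(0.290000, -2.834017) = -2.519725
  w ← -2.160000 + (0.29/6)·(k1 + 2k2 + 2k3 + k4) = -2.832233
w(0.29) ≈ -2.8322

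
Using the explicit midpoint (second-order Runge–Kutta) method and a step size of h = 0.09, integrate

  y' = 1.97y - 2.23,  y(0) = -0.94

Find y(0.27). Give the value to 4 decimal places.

-2.3863

Midpoint: k1 = f(t_n, y_n); k2 = f(t_n + h/2, y_n + (h/2)·k1); y_{n+1} = y_n + h·k2.
t=0.000000, y=-0.940000:
  k1 = f(0.000000, -0.940000) = -4.081800
  k2 = f(0.045000, -1.123681) = -4.443652
  y ← -0.940000 + 0.09·(-4.443652) = -1.339929
t=0.090000, y=-1.339929:
  k1 = f(0.090000, -1.339929) = -4.869659
  k2 = f(0.135000, -1.559063) = -5.301355
  y ← -1.339929 + 0.09·(-5.301355) = -1.817051
t=0.180000, y=-1.817051:
  k1 = f(0.180000, -1.817051) = -5.809590
  k2 = f(0.225000, -2.078482) = -6.324610
  y ← -1.817051 + 0.09·(-6.324610) = -2.386265
y(0.27) ≈ -2.3863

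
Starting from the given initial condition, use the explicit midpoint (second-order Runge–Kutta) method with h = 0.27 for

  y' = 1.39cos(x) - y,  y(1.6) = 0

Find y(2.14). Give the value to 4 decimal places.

Midpoint: k1 = f(x_n, y_n); k2 = f(x_n + h/2, y_n + (h/2)·k1); y_{n+1} = y_n + h·k2.
x=1.600000, y=0.000000:
  k1 = f(1.600000, 0.000000) = -0.040587
  k2 = f(1.735000, -0.005479) = -0.221740
  y ← 0.000000 + 0.27·(-0.221740) = -0.059870
x=1.870000, y=-0.059870:
  k1 = f(1.870000, -0.059870) = -0.349846
  k2 = f(2.005000, -0.107099) = -0.477658
  y ← -0.059870 + 0.27·(-0.477658) = -0.188837
y(2.14) ≈ -0.1888

-0.1888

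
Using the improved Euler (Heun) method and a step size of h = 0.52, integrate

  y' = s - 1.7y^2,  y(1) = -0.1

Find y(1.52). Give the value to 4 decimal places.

Heun: k1 = f(s_n, y_n); k2 = f(s_n + h, y_n + h·k1); y_{n+1} = y_n + (h/2)·(k1 + k2).
s=1.000000, y=-0.100000:
  k1 = f(1.000000, -0.100000) = 0.983000
  k2 = f(1.520000, 0.411160) = 1.232611
  y ← -0.100000 + (0.52/2)·(0.983000 + 1.232611) = 0.476059
y(1.52) ≈ 0.4761

0.4761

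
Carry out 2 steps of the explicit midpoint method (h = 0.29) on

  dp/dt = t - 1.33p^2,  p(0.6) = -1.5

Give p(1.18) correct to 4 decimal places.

Midpoint: k1 = f(t_n, p_n); k2 = f(t_n + h/2, p_n + (h/2)·k1); p_{n+1} = p_n + h·k2.
t=0.600000, p=-1.500000:
  k1 = f(0.600000, -1.500000) = -2.392500
  k2 = f(0.745000, -1.846912) = -3.791744
  p ← -1.500000 + 0.29·(-3.791744) = -2.599606
t=0.890000, p=-2.599606:
  k1 = f(0.890000, -2.599606) = -8.098074
  k2 = f(1.035000, -3.773826) = -17.906549
  p ← -2.599606 + 0.29·(-17.906549) = -7.792505
p(1.18) ≈ -7.7925

-7.7925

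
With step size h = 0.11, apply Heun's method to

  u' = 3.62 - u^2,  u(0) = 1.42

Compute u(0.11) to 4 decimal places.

Heun: k1 = f(s_n, u_n); k2 = f(s_n + h, u_n + h·k1); u_{n+1} = u_n + (h/2)·(k1 + k2).
s=0.000000, u=1.420000:
  k1 = f(0.000000, 1.420000) = 1.603600
  k2 = f(0.110000, 1.596396) = 1.071520
  u ← 1.420000 + (0.11/2)·(1.603600 + 1.071520) = 1.567132
u(0.11) ≈ 1.5671

1.5671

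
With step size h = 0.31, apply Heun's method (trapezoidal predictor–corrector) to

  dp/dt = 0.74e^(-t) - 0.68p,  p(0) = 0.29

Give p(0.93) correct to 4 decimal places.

Heun: k1 = f(t_n, p_n); k2 = f(t_n + h, p_n + h·k1); p_{n+1} = p_n + (h/2)·(k1 + k2).
t=0.000000, p=0.290000:
  k1 = f(0.000000, 0.290000) = 0.542800
  k2 = f(0.310000, 0.458268) = 0.231129
  p ← 0.290000 + (0.31/2)·(0.542800 + 0.231129) = 0.409959
t=0.310000, p=0.409959:
  k1 = f(0.310000, 0.409959) = 0.263979
  k2 = f(0.620000, 0.491792) = 0.063660
  p ← 0.409959 + (0.31/2)·(0.263979 + 0.063660) = 0.460743
t=0.620000, p=0.460743:
  k1 = f(0.620000, 0.460743) = 0.084774
  k2 = f(0.930000, 0.487023) = -0.039206
  p ← 0.460743 + (0.31/2)·(0.084774 + (-0.039206)) = 0.467806
p(0.93) ≈ 0.4678

0.4678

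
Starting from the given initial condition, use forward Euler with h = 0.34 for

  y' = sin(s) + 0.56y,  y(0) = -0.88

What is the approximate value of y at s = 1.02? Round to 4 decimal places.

Euler: y_{n+1} = y_n + h·f(s_n, y_n).
s=0.000000, y=-0.880000: f=-0.492800 → y ← -0.880000 + 0.34·(-0.492800) = -1.047552
s=0.340000, y=-1.047552: f=-0.253142 → y ← -1.047552 + 0.34·(-0.253142) = -1.133620
s=0.680000, y=-1.133620: f=-0.006034 → y ← -1.133620 + 0.34·(-0.006034) = -1.135672
y(1.02) ≈ -1.1357

-1.1357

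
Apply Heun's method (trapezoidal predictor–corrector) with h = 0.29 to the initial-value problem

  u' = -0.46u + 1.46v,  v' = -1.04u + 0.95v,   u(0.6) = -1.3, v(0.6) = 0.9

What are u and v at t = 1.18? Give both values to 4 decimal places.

0.1753, 2.1391

Heun on (u,v): k1 = f(t_n, state_n); k2 = f(t_n + h, state_n + h·k1); state_{n+1} = state_n + (h/2)·(k1 + k2).
0.600000: (-1.300000, 0.900000)
  k1 = (1.912000, 2.207000)
  predictor → (-0.745520, 1.540030)
  k2 = (2.591383, 2.238369)
  → (-0.647009, 1.544579)
0.890000: (-0.647009, 1.544579)
  k1 = (2.552709, 2.140239)
  predictor → (0.093276, 2.165248)
  k2 = (3.118355, 1.959978)
  → (0.175295, 2.139110)
(u(1.18), v(1.18)) ≈ (0.1753, 2.1391)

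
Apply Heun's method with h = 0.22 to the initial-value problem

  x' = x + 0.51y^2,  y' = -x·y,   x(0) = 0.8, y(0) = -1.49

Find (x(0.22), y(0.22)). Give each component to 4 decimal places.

Heun on (x,y): k1 = f(t_n, state_n); k2 = f(t_n + h, state_n + h·k1); state_{n+1} = state_n + (h/2)·(k1 + k2).
0.000000: (0.800000, -1.490000)
  k1 = (1.932251, 1.192000)
  predictor → (1.225095, -1.227760)
  k2 = (1.993866, 1.504123)
  → (1.231873, -1.193426)
(x(0.22), y(0.22)) ≈ (1.2319, -1.1934)

1.2319, -1.1934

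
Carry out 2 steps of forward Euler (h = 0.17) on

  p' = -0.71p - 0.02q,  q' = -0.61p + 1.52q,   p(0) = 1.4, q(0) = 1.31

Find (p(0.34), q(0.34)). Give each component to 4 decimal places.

1.0734, 1.7646

Euler on (p,q): p_{n+1} = p_n + h·p', q_{n+1} = q_n + h·q'.
0.000000: (1.400000, 1.310000); f=(-1.020200, 1.137200) → (1.226566, 1.503324)
0.170000: (1.226566, 1.503324); f=(-0.900928, 1.536847) → (1.073408, 1.764588)
(p(0.34), q(0.34)) ≈ (1.0734, 1.7646)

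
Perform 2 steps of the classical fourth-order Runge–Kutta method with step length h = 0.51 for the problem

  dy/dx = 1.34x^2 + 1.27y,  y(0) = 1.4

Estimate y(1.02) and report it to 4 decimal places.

5.7847

RK4: k1 = f(x_n, y_n); k2 = f(x_n + h/2, y_n + (h/2)·k1); k3 = f(x_n + h/2, y_n + (h/2)·k2); k4 = f(x_n + h, y_n + h·k3); y_{n+1} = y_n + (h/6)·(k1 + 2k2 + 2k3 + k4).
x=0.000000, y=1.400000:
  k1 = f(0.000000, 1.400000) = 1.778000
  k2 = f(0.255000, 1.853390) = 2.440939
  k3 = f(0.255000, 2.022439) = 2.655632
  k4 = f(0.510000, 2.754372) = 3.846587
  y ← 1.400000 + (0.51/6)·(k1 + 2k2 + 2k3 + k4) = 2.744507
x=0.510000, y=2.744507:
  k1 = f(0.510000, 2.744507) = 3.834058
  k2 = f(0.765000, 3.722192) = 5.511385
  k3 = f(0.765000, 4.149910) = 6.054587
  k4 = f(1.020000, 5.832346) = 8.801216
  y ← 2.744507 + (0.51/6)·(k1 + 2k2 + 2k3 + k4) = 5.784720
y(1.02) ≈ 5.7847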